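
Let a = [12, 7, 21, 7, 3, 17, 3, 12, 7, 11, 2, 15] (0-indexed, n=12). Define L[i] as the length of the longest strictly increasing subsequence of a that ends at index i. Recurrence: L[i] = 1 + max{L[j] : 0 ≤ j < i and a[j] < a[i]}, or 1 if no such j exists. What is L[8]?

   i    0    1    2    3    4    5    6    7    8    9   10   11
a[i]   12    7   21    7    3   17    3   12    7   11    2   15
L[i]    1    1    2    1    1    2    1    2    2    3    1    4

2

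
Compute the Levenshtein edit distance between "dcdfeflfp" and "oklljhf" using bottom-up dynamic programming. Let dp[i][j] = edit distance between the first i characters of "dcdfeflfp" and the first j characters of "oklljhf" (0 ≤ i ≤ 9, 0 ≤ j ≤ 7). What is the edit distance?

8

   ''  o  k  l  l  j  h  f
''  0  1  2  3  4  5  6  7
 d  1  1  2  3  4  5  6  7
 c  2  2  2  3  4  5  6  7
 d  3  3  3  3  4  5  6  7
 f  4  4  4  4  4  5  6  6
 e  5  5  5  5  5  5  6  7
 f  6  6  6  6  6  6  6  6
 l  7  7  7  6  6  7  7  7
 f  8  8  8  7  7  7  8  7
 p  9  9  9  8  8  8  8  8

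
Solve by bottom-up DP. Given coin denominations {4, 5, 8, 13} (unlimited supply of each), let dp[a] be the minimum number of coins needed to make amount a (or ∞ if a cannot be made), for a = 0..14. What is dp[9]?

2

 a  0  1  2  3  4  5  6  7  8  9 10 11 12 13 14
dp  0  -  -  -  1  1  -  -  1  2  2  -  2  1  3
(- denotes ∞ / unreachable)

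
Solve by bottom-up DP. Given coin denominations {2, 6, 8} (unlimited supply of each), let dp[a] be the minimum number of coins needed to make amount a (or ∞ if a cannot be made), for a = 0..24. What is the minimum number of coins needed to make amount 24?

 a  0  1  2  3  4  5  6  7  8  9 10 11 12 13 14 15 16 17 18 19 20 21 22 23 24
dp  0  -  1  -  2  -  1  -  1  -  2  -  2  -  2  -  2  -  3  -  3  -  3  -  3
(- denotes ∞ / unreachable)

3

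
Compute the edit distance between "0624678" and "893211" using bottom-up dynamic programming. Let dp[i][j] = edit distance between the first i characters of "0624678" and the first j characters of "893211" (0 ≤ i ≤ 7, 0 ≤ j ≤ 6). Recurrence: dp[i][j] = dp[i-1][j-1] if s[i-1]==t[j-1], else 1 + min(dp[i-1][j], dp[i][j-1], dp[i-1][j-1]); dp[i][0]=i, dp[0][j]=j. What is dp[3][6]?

5

   ''  8  9  3  2  1  1
''  0  1  2  3  4  5  6
 0  1  1  2  3  4  5  6
 6  2  2  2  3  4  5  6
 2  3  3  3  3  3  4  5
 4  4  4  4  4  4  4  5
 6  5  5  5  5  5  5  5
 7  6  6  6  6  6  6  6
 8  7  6  7  7  7  7  7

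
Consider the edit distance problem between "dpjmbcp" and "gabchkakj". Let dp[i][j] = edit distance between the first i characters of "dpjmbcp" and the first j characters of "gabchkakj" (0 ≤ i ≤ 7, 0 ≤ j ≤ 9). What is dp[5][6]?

   ''  g  a  b  c  h  k  a  k  j
''  0  1  2  3  4  5  6  7  8  9
 d  1  1  2  3  4  5  6  7  8  9
 p  2  2  2  3  4  5  6  7  8  9
 j  3  3  3  3  4  5  6  7  8  8
 m  4  4  4  4  4  5  6  7  8  9
 b  5  5  5  4  5  5  6  7  8  9
 c  6  6  6  5  4  5  6  7  8  9
 p  7  7  7  6  5  5  6  7  8  9

6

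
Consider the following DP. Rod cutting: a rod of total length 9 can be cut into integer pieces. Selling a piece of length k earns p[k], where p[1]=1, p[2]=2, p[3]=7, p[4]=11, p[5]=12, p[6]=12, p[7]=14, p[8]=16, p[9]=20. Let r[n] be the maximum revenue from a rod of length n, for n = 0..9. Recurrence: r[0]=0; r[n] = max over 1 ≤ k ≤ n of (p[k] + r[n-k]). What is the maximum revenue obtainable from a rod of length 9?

   n    0    1    2    3    4    5    6    7    8    9
r[n]    0    1    2    7   11   12   14   18   22   23

23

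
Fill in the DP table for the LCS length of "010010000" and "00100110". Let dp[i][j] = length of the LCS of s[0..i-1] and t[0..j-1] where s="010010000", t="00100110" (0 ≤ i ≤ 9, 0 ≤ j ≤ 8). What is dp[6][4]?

   ''  0  0  1  0  0  1  1  0
''  0  0  0  0  0  0  0  0  0
 0  0  1  1  1  1  1  1  1  1
 1  0  1  1  2  2  2  2  2  2
 0  0  1  2  2  3  3  3  3  3
 0  0  1  2  2  3  4  4  4  4
 1  0  1  2  3  3  4  5  5  5
 0  0  1  2  3  4  4  5  5  6
 0  0  1  2  3  4  5  5  5  6
 0  0  1  2  3  4  5  5  5  6
 0  0  1  2  3  4  5  5  5  6

4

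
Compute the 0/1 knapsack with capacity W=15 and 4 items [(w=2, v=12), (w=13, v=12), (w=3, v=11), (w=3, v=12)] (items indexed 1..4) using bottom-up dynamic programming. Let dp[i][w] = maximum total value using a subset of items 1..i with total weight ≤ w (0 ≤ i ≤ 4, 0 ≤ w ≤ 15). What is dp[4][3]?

12

i\w   0   1   2   3   4   5   6   7   8   9  10  11  12  13  14  15
  0   0   0   0   0   0   0   0   0   0   0   0   0   0   0   0   0
  1   0   0  12  12  12  12  12  12  12  12  12  12  12  12  12  12
  2   0   0  12  12  12  12  12  12  12  12  12  12  12  12  12  24
  3   0   0  12  12  12  23  23  23  23  23  23  23  23  23  23  24
  4   0   0  12  12  12  24  24  24  35  35  35  35  35  35  35  35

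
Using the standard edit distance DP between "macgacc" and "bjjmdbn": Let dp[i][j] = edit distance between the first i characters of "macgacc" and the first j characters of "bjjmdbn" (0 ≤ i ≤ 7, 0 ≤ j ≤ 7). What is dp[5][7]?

   ''  b  j  j  m  d  b  n
''  0  1  2  3  4  5  6  7
 m  1  1  2  3  3  4  5  6
 a  2  2  2  3  4  4  5  6
 c  3  3  3  3  4  5  5  6
 g  4  4  4  4  4  5  6  6
 a  5  5  5  5  5  5  6  7
 c  6  6  6  6  6  6  6  7
 c  7  7  7  7  7  7  7  7

7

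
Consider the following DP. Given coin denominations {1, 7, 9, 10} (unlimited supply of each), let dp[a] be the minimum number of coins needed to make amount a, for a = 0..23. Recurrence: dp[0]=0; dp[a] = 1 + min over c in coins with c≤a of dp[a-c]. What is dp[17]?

2

 a  0  1  2  3  4  5  6  7  8  9 10 11 12 13 14 15 16 17 18 19 20 21 22 23
dp  0  1  2  3  4  5  6  1  2  1  1  2  3  4  2  3  2  2  2  2  2  3  4  3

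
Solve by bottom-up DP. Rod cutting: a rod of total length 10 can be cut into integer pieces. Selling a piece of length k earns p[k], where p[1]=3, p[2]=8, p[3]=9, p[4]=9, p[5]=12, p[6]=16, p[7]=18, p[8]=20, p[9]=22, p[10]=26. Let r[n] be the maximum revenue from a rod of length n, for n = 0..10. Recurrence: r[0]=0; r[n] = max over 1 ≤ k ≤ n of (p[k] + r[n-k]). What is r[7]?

27

   n    0    1    2    3    4    5    6    7    8    9   10
r[n]    0    3    8   11   16   19   24   27   32   35   40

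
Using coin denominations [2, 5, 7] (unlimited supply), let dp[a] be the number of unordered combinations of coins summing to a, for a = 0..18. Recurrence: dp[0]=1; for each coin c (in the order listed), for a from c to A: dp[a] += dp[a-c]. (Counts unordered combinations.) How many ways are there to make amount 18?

after  coin     0     1     2     3     4     5     6     7     8     9    10    11    12    13    14    15    16    17    18
          2     1     0     1     0     1     0     1     0     1     0     1     0     1     0     1     0     1     0     1
          5     1     0     1     0     1     1     1     1     1     1     2     1     2     1     2     2     2     2     2
          7     1     0     1     0     1     1     1     2     1     2     2     2     3     2     4     3     4     4     4

4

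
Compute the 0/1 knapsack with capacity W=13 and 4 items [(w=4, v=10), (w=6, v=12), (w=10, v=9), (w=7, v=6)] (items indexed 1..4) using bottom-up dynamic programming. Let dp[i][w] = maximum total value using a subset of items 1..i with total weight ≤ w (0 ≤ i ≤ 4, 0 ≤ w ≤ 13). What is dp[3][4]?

i\w   0   1   2   3   4   5   6   7   8   9  10  11  12  13
  0   0   0   0   0   0   0   0   0   0   0   0   0   0   0
  1   0   0   0   0  10  10  10  10  10  10  10  10  10  10
  2   0   0   0   0  10  10  12  12  12  12  22  22  22  22
  3   0   0   0   0  10  10  12  12  12  12  22  22  22  22
  4   0   0   0   0  10  10  12  12  12  12  22  22  22  22

10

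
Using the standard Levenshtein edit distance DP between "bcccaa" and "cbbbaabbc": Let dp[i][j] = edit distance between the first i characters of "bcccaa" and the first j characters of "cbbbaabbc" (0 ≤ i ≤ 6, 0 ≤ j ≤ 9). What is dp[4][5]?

   ''  c  b  b  b  a  a  b  b  c
''  0  1  2  3  4  5  6  7  8  9
 b  1  1  1  2  3  4  5  6  7  8
 c  2  1  2  2  3  4  5  6  7  7
 c  3  2  2  3  3  4  5  6  7  7
 c  4  3  3  3  4  4  5  6  7  7
 a  5  4  4  4  4  4  4  5  6  7
 a  6  5  5  5  5  4  4  5  6  7

4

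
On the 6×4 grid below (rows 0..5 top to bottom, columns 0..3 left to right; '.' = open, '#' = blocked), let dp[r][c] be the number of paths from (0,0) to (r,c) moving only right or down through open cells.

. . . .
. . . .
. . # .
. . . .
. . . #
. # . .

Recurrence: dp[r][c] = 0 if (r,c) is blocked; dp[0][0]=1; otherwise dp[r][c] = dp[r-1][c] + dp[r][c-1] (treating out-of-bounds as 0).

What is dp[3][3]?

r\c   0   1   2   3
  0   1   1   1   1
  1   1   2   3   4
  2   1   3   0   4
  3   1   4   4   8
  4   1   5   9   0
  5   1   0   9   9

8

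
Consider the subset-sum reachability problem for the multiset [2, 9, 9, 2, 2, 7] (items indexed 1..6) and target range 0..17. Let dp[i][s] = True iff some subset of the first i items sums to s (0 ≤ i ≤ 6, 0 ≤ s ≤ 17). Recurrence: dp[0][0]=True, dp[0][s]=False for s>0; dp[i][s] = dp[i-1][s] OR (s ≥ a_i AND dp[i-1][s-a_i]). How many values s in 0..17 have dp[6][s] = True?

i\s   0   1   2   3   4   5   6   7   8   9  10  11  12  13  14  15  16  17
  0   T   F   F   F   F   F   F   F   F   F   F   F   F   F   F   F   F   F
  1   T   F   T   F   F   F   F   F   F   F   F   F   F   F   F   F   F   F
  2   T   F   T   F   F   F   F   F   F   T   F   T   F   F   F   F   F   F
  3   T   F   T   F   F   F   F   F   F   T   F   T   F   F   F   F   F   F
  4   T   F   T   F   T   F   F   F   F   T   F   T   F   T   F   F   F   F
  5   T   F   T   F   T   F   T   F   F   T   F   T   F   T   F   T   F   F
  6   T   F   T   F   T   F   T   T   F   T   F   T   F   T   F   T   T   F

10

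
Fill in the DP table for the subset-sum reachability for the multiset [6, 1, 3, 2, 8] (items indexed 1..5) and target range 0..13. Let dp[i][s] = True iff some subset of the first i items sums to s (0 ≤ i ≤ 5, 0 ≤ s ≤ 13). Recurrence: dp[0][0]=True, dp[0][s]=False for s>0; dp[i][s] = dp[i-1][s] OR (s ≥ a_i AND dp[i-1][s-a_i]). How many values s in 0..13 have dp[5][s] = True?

14

i\s   0   1   2   3   4   5   6   7   8   9  10  11  12  13
  0   T   F   F   F   F   F   F   F   F   F   F   F   F   F
  1   T   F   F   F   F   F   T   F   F   F   F   F   F   F
  2   T   T   F   F   F   F   T   T   F   F   F   F   F   F
  3   T   T   F   T   T   F   T   T   F   T   T   F   F   F
  4   T   T   T   T   T   T   T   T   T   T   T   T   T   F
  5   T   T   T   T   T   T   T   T   T   T   T   T   T   T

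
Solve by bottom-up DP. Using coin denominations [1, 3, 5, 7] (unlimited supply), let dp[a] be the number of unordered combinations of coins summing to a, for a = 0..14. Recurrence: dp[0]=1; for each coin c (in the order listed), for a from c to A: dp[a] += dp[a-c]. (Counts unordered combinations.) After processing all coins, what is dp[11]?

after  coin     0     1     2     3     4     5     6     7     8     9    10    11    12    13    14
          1     1     1     1     1     1     1     1     1     1     1     1     1     1     1     1
          3     1     1     1     2     2     2     3     3     3     4     4     4     5     5     5
          5     1     1     1     2     2     3     4     4     5     6     7     8     9    10    11
          7     1     1     1     2     2     3     4     5     6     7     9    10    12    14    16

10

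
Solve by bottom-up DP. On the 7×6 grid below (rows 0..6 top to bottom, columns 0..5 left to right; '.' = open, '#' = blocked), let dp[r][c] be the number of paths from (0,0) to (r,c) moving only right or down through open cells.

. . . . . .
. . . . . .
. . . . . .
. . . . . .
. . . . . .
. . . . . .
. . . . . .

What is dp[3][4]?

r\c   0   1   2   3   4   5
  0   1   1   1   1   1   1
  1   1   2   3   4   5   6
  2   1   3   6  10  15  21
  3   1   4  10  20  35  56
  4   1   5  15  35  70 126
  5   1   6  21  56 126 252
  6   1   7  28  84 210 462

35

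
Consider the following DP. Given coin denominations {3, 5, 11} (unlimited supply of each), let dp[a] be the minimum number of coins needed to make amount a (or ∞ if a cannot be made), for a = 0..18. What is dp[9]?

 a  0  1  2  3  4  5  6  7  8  9 10 11 12 13 14 15 16 17 18
dp  0  -  -  1  -  1  2  -  2  3  2  1  4  3  2  3  2  3  4
(- denotes ∞ / unreachable)

3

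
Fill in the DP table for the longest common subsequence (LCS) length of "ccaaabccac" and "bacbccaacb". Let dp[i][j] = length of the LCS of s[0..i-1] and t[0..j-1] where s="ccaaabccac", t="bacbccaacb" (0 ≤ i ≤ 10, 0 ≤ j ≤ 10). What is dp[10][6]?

4

   ''  b  a  c  b  c  c  a  a  c  b
''  0  0  0  0  0  0  0  0  0  0  0
 c  0  0  0  1  1  1  1  1  1  1  1
 c  0  0  0  1  1  2  2  2  2  2  2
 a  0  0  1  1  1  2  2  3  3  3  3
 a  0  0  1  1  1  2  2  3  4  4  4
 a  0  0  1  1  1  2  2  3  4  4  4
 b  0  1  1  1  2  2  2  3  4  4  5
 c  0  1  1  2  2  3  3  3  4  5  5
 c  0  1  1  2  2  3  4  4  4  5  5
 a  0  1  2  2  2  3  4  5  5  5  5
 c  0  1  2  3  3  3  4  5  5  6  6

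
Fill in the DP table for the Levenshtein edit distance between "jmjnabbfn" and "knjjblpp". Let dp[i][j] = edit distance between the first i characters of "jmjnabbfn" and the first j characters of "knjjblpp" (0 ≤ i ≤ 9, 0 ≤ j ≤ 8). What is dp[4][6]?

5

   ''  k  n  j  j  b  l  p  p
''  0  1  2  3  4  5  6  7  8
 j  1  1  2  2  3  4  5  6  7
 m  2  2  2  3  3  4  5  6  7
 j  3  3  3  2  3  4  5  6  7
 n  4  4  3  3  3  4  5  6  7
 a  5  5  4  4  4  4  5  6  7
 b  6  6  5  5  5  4  5  6  7
 b  7  7  6  6  6  5  5  6  7
 f  8  8  7  7  7  6  6  6  7
 n  9  9  8  8  8  7  7  7  7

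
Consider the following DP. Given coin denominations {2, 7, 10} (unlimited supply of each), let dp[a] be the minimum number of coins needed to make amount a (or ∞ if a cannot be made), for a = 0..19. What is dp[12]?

2

 a  0  1  2  3  4  5  6  7  8  9 10 11 12 13 14 15 16 17 18 19
dp  0  -  1  -  2  -  3  1  4  2  1  3  2  4  2  5  3  2  4  3
(- denotes ∞ / unreachable)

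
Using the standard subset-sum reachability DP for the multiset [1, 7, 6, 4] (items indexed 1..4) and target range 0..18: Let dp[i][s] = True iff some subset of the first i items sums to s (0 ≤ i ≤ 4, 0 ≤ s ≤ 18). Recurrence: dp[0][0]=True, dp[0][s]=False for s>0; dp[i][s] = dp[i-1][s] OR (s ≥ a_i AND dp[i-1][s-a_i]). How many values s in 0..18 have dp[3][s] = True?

i\s   0   1   2   3   4   5   6   7   8   9  10  11  12  13  14  15  16  17  18
  0   T   F   F   F   F   F   F   F   F   F   F   F   F   F   F   F   F   F   F
  1   T   T   F   F   F   F   F   F   F   F   F   F   F   F   F   F   F   F   F
  2   T   T   F   F   F   F   F   T   T   F   F   F   F   F   F   F   F   F   F
  3   T   T   F   F   F   F   T   T   T   F   F   F   F   T   T   F   F   F   F
  4   T   T   F   F   T   T   T   T   T   F   T   T   T   T   T   F   F   T   T

7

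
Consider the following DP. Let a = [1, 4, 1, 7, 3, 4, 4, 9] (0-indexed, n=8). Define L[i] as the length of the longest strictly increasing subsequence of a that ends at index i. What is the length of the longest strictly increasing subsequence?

   i    0    1    2    3    4    5    6    7
a[i]    1    4    1    7    3    4    4    9
L[i]    1    2    1    3    2    3    3    4

4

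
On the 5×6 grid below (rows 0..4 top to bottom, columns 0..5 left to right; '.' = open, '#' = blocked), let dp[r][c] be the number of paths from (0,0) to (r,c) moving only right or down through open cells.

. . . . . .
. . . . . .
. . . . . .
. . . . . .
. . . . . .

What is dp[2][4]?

15

r\c   0   1   2   3   4   5
  0   1   1   1   1   1   1
  1   1   2   3   4   5   6
  2   1   3   6  10  15  21
  3   1   4  10  20  35  56
  4   1   5  15  35  70 126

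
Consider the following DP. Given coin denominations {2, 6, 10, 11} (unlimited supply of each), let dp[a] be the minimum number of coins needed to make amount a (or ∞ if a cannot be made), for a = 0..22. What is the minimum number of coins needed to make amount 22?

2

 a  0  1  2  3  4  5  6  7  8  9 10 11 12 13 14 15 16 17 18 19 20 21 22
dp  0  -  1  -  2  -  1  -  2  -  1  1  2  2  3  3  2  2  3  3  2  2  2
(- denotes ∞ / unreachable)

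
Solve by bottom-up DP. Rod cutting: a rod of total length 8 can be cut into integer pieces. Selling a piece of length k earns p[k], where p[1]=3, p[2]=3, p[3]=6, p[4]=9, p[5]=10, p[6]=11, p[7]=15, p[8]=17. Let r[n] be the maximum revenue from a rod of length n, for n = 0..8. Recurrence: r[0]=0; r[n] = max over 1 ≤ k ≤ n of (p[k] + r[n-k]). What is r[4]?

   n    0    1    2    3    4    5    6    7    8
r[n]    0    3    6    9   12   15   18   21   24

12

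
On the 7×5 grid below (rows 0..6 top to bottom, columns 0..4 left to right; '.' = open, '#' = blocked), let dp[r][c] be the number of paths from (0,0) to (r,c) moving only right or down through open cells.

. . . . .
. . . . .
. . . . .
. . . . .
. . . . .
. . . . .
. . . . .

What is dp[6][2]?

r\c   0   1   2   3   4
  0   1   1   1   1   1
  1   1   2   3   4   5
  2   1   3   6  10  15
  3   1   4  10  20  35
  4   1   5  15  35  70
  5   1   6  21  56 126
  6   1   7  28  84 210

28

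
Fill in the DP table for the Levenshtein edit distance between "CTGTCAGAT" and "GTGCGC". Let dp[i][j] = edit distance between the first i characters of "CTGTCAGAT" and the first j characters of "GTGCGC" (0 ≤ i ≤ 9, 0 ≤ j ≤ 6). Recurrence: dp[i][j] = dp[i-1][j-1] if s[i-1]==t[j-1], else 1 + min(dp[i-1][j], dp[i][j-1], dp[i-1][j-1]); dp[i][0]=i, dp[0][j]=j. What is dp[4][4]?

2

   ''  G  T  G  C  G  C
''  0  1  2  3  4  5  6
 C  1  1  2  3  3  4  5
 T  2  2  1  2  3  4  5
 G  3  2  2  1  2  3  4
 T  4  3  2  2  2  3  4
 C  5  4  3  3  2  3  3
 A  6  5  4  4  3  3  4
 G  7  6  5  4  4  3  4
 A  8  7  6  5  5  4  4
 T  9  8  7  6  6  5  5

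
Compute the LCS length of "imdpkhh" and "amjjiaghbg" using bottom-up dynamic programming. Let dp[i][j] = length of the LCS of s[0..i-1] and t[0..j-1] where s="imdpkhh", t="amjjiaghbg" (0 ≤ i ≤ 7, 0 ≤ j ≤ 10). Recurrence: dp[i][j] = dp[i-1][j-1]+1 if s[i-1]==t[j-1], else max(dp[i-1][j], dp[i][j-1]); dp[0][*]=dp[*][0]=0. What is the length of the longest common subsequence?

   ''  a  m  j  j  i  a  g  h  b  g
''  0  0  0  0  0  0  0  0  0  0  0
 i  0  0  0  0  0  1  1  1  1  1  1
 m  0  0  1  1  1  1  1  1  1  1  1
 d  0  0  1  1  1  1  1  1  1  1  1
 p  0  0  1  1  1  1  1  1  1  1  1
 k  0  0  1  1  1  1  1  1  1  1  1
 h  0  0  1  1  1  1  1  1  2  2  2
 h  0  0  1  1  1  1  1  1  2  2  2

2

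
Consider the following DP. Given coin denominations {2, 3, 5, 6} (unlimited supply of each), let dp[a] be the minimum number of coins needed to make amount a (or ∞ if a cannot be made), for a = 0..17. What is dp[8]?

2

 a  0  1  2  3  4  5  6  7  8  9 10 11 12 13 14 15 16 17
dp  0  -  1  1  2  1  1  2  2  2  2  2  2  3  3  3  3  3
(- denotes ∞ / unreachable)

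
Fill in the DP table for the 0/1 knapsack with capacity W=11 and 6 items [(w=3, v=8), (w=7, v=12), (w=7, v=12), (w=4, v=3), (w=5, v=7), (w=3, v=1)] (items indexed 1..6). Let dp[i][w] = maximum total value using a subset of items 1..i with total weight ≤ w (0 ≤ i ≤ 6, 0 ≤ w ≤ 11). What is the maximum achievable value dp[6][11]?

i\w   0   1   2   3   4   5   6   7   8   9  10  11
  0   0   0   0   0   0   0   0   0   0   0   0   0
  1   0   0   0   8   8   8   8   8   8   8   8   8
  2   0   0   0   8   8   8   8  12  12  12  20  20
  3   0   0   0   8   8   8   8  12  12  12  20  20
  4   0   0   0   8   8   8   8  12  12  12  20  20
  5   0   0   0   8   8   8   8  12  15  15  20  20
  6   0   0   0   8   8   8   9  12  15  15  20  20

20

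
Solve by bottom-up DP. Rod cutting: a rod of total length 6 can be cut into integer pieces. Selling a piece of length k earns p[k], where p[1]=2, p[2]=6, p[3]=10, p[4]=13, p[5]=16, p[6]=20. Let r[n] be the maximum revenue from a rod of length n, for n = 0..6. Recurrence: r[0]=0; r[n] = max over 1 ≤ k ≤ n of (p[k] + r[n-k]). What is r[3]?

   n    0    1    2    3    4    5    6
r[n]    0    2    6   10   13   16   20

10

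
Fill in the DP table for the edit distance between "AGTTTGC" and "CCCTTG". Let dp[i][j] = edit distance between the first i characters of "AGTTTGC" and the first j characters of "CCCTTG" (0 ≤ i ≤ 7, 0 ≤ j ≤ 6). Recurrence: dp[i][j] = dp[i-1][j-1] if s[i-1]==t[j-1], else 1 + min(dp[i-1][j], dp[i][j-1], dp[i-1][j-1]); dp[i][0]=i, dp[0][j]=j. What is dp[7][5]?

   ''  C  C  C  T  T  G
''  0  1  2  3  4  5  6
 A  1  1  2  3  4  5  6
 G  2  2  2  3  4  5  5
 T  3  3  3  3  3  4  5
 T  4  4  4  4  3  3  4
 T  5  5  5  5  4  3  4
 G  6  6  6  6  5  4  3
 C  7  6  6  6  6  5  4

5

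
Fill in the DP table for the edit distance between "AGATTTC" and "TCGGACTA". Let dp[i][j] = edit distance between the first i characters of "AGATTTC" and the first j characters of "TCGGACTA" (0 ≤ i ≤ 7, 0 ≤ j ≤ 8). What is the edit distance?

   ''  T  C  G  G  A  C  T  A
''  0  1  2  3  4  5  6  7  8
 A  1  1  2  3  4  4  5  6  7
 G  2  2  2  2  3  4  5  6  7
 A  3  3  3  3  3  3  4  5  6
 T  4  3  4  4  4  4  4  4  5
 T  5  4  4  5  5  5  5  4  5
 T  6  5  5  5  6  6  6  5  5
 C  7  6  5  6  6  7  6  6  6

6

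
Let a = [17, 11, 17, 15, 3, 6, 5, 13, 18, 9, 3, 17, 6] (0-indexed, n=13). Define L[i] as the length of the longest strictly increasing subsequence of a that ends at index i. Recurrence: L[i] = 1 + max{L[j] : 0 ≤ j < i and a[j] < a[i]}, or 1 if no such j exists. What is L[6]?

2

   i    0    1    2    3    4    5    6    7    8    9   10   11   12
a[i]   17   11   17   15    3    6    5   13   18    9    3   17    6
L[i]    1    1    2    2    1    2    2    3    4    3    1    4    3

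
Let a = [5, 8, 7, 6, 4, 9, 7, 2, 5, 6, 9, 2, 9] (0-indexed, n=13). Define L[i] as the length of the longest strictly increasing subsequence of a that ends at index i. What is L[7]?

   i    0    1    2    3    4    5    6    7    8    9   10   11   12
a[i]    5    8    7    6    4    9    7    2    5    6    9    2    9
L[i]    1    2    2    2    1    3    3    1    2    3    4    1    4

1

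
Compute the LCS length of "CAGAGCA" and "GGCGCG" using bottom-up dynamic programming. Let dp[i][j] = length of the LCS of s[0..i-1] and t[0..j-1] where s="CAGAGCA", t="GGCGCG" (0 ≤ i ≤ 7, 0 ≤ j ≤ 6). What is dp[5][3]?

2

   ''  G  G  C  G  C  G
''  0  0  0  0  0  0  0
 C  0  0  0  1  1  1  1
 A  0  0  0  1  1  1  1
 G  0  1  1  1  2  2  2
 A  0  1  1  1  2  2  2
 G  0  1  2  2  2  2  3
 C  0  1  2  3  3  3  3
 A  0  1  2  3  3  3  3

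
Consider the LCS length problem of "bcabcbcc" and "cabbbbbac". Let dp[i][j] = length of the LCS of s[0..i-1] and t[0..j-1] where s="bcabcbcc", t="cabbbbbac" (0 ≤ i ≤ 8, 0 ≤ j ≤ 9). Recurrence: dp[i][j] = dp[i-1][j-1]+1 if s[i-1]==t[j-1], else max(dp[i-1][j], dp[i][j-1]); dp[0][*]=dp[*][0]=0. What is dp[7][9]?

5

   ''  c  a  b  b  b  b  b  a  c
''  0  0  0  0  0  0  0  0  0  0
 b  0  0  0  1  1  1  1  1  1  1
 c  0  1  1  1  1  1  1  1  1  2
 a  0  1  2  2  2  2  2  2  2  2
 b  0  1  2  3  3  3  3  3  3  3
 c  0  1  2  3  3  3  3  3  3  4
 b  0  1  2  3  4  4  4  4  4  4
 c  0  1  2  3  4  4  4  4  4  5
 c  0  1  2  3  4  4  4  4  4  5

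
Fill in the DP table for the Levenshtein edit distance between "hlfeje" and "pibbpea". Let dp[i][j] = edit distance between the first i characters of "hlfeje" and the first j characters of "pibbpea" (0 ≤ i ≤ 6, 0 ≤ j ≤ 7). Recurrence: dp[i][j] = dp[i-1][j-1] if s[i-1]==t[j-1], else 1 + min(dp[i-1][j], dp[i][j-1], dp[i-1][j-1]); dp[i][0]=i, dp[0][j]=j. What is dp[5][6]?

   ''  p  i  b  b  p  e  a
''  0  1  2  3  4  5  6  7
 h  1  1  2  3  4  5  6  7
 l  2  2  2  3  4  5  6  7
 f  3  3  3  3  4  5  6  7
 e  4  4  4  4  4  5  5  6
 j  5  5  5  5  5  5  6  6
 e  6  6  6  6  6  6  5  6

6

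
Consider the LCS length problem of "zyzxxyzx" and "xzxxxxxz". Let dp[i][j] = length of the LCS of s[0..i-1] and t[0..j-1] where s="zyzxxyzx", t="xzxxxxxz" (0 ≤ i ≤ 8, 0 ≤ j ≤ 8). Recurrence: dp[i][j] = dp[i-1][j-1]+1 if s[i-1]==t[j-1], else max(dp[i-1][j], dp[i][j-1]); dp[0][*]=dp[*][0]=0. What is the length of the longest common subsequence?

4

   ''  x  z  x  x  x  x  x  z
''  0  0  0  0  0  0  0  0  0
 z  0  0  1  1  1  1  1  1  1
 y  0  0  1  1  1  1  1  1  1
 z  0  0  1  1  1  1  1  1  2
 x  0  1  1  2  2  2  2  2  2
 x  0  1  1  2  3  3  3  3  3
 y  0  1  1  2  3  3  3  3  3
 z  0  1  2  2  3  3  3  3  4
 x  0  1  2  3  3  4  4  4  4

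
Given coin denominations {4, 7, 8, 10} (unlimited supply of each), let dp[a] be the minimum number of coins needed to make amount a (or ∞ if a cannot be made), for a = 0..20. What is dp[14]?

 a  0  1  2  3  4  5  6  7  8  9 10 11 12 13 14 15 16 17 18 19 20
dp  0  -  -  -  1  -  -  1  1  -  1  2  2  -  2  2  2  2  2  3  2
(- denotes ∞ / unreachable)

2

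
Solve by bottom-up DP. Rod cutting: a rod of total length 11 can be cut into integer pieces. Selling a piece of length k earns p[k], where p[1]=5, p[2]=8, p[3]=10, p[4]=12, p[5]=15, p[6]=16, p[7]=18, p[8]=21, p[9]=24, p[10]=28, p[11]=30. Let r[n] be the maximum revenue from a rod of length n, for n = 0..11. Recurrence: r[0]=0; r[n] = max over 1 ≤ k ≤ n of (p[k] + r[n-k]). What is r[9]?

   n    0    1    2    3    4    5    6    7    8    9   10   11
r[n]    0    5   10   15   20   25   30   35   40   45   50   55

45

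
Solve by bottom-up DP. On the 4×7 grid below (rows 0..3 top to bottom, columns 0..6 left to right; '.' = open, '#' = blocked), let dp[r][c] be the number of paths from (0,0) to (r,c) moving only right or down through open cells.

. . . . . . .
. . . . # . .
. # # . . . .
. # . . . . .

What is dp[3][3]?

4

r\c   0   1   2   3   4   5   6
  0   1   1   1   1   1   1   1
  1   1   2   3   4   0   1   2
  2   1   0   0   4   4   5   7
  3   1   0   0   4   8  13  20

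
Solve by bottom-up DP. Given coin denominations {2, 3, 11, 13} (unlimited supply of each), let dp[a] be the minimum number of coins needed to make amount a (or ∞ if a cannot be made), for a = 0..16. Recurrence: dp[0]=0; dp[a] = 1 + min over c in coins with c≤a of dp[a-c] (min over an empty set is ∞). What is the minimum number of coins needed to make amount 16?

2

 a  0  1  2  3  4  5  6  7  8  9 10 11 12 13 14 15 16
dp  0  -  1  1  2  2  2  3  3  3  4  1  4  1  2  2  2
(- denotes ∞ / unreachable)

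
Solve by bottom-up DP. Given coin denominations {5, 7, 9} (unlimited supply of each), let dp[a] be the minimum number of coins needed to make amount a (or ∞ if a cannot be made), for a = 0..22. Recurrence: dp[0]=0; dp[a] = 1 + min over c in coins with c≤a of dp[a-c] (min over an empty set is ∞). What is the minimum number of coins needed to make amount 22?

4

 a  0  1  2  3  4  5  6  7  8  9 10 11 12 13 14 15 16 17 18 19 20 21 22
dp  0  -  -  -  -  1  -  1  -  1  2  -  2  -  2  3  2  3  2  3  4  3  4
(- denotes ∞ / unreachable)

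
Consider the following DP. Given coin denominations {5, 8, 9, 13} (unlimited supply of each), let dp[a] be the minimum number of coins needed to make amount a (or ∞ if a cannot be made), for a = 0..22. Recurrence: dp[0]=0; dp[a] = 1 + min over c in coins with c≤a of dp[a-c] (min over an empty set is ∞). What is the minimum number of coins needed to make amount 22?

2

 a  0  1  2  3  4  5  6  7  8  9 10 11 12 13 14 15 16 17 18 19 20 21 22
dp  0  -  -  -  -  1  -  -  1  1  2  -  -  1  2  3  2  2  2  3  4  2  2
(- denotes ∞ / unreachable)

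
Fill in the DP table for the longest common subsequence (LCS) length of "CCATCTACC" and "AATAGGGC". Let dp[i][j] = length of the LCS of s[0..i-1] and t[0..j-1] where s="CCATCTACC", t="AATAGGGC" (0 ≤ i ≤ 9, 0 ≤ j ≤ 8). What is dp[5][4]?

2

   ''  A  A  T  A  G  G  G  C
''  0  0  0  0  0  0  0  0  0
 C  0  0  0  0  0  0  0  0  1
 C  0  0  0  0  0  0  0  0  1
 A  0  1  1  1  1  1  1  1  1
 T  0  1  1  2  2  2  2  2  2
 C  0  1  1  2  2  2  2  2  3
 T  0  1  1  2  2  2  2  2  3
 A  0  1  2  2  3  3  3  3  3
 C  0  1  2  2  3  3  3  3  4
 C  0  1  2  2  3  3  3  3  4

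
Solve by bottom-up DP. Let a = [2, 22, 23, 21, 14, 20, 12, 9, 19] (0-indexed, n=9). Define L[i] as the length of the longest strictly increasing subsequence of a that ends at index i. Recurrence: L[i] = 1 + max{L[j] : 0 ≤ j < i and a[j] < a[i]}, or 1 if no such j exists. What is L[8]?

3

   i    0    1    2    3    4    5    6    7    8
a[i]    2   22   23   21   14   20   12    9   19
L[i]    1    2    3    2    2    3    2    2    3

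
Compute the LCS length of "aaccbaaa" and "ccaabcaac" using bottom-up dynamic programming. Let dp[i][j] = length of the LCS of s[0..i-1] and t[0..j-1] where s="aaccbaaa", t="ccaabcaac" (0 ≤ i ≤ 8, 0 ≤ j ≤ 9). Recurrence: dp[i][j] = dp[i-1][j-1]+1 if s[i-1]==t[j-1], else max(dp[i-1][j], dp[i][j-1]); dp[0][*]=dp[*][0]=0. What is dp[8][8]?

   ''  c  c  a  a  b  c  a  a  c
''  0  0  0  0  0  0  0  0  0  0
 a  0  0  0  1  1  1  1  1  1  1
 a  0  0  0  1  2  2  2  2  2  2
 c  0  1  1  1  2  2  3  3  3  3
 c  0  1  2  2  2  2  3  3  3  4
 b  0  1  2  2  2  3  3  3  3  4
 a  0  1  2  3  3  3  3  4  4  4
 a  0  1  2  3  4  4  4  4  5  5
 a  0  1  2  3  4  4  4  5  5  5

5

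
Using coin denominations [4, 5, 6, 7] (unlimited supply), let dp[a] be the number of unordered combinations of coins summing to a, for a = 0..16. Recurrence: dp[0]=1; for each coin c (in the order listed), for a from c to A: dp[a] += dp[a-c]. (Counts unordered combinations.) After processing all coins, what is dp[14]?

after  coin     0     1     2     3     4     5     6     7     8     9    10    11    12    13    14    15    16
          4     1     0     0     0     1     0     0     0     1     0     0     0     1     0     0     0     1
          5     1     0     0     0     1     1     0     0     1     1     1     0     1     1     1     1     1
          6     1     0     0     0     1     1     1     0     1     1     2     1     2     1     2     2     3
          7     1     0     0     0     1     1     1     1     1     1     2     2     3     2     3     3     4

3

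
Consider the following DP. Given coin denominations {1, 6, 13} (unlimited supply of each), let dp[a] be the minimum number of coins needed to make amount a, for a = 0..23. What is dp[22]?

 a  0  1  2  3  4  5  6  7  8  9 10 11 12 13 14 15 16 17 18 19 20 21 22 23
dp  0  1  2  3  4  5  1  2  3  4  5  6  2  1  2  3  4  5  3  2  3  4  5  6

5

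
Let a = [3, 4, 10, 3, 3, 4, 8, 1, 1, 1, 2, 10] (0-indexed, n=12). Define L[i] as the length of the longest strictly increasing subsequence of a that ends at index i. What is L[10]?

2

   i    0    1    2    3    4    5    6    7    8    9   10   11
a[i]    3    4   10    3    3    4    8    1    1    1    2   10
L[i]    1    2    3    1    1    2    3    1    1    1    2    4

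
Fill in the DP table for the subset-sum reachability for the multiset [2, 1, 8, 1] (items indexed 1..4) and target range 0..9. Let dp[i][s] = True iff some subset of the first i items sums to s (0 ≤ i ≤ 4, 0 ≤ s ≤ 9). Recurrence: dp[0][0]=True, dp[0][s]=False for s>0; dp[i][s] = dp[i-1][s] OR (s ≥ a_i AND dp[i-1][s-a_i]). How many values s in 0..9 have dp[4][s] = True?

7

i\s   0   1   2   3   4   5   6   7   8   9
  0   T   F   F   F   F   F   F   F   F   F
  1   T   F   T   F   F   F   F   F   F   F
  2   T   T   T   T   F   F   F   F   F   F
  3   T   T   T   T   F   F   F   F   T   T
  4   T   T   T   T   T   F   F   F   T   T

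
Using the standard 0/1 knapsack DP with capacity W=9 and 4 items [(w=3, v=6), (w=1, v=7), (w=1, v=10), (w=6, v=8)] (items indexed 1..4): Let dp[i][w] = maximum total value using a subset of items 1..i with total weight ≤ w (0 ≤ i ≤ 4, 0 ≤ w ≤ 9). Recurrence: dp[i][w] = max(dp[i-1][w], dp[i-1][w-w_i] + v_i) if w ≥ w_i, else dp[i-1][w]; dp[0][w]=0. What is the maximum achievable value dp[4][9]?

i\w   0   1   2   3   4   5   6   7   8   9
  0   0   0   0   0   0   0   0   0   0   0
  1   0   0   0   6   6   6   6   6   6   6
  2   0   7   7   7  13  13  13  13  13  13
  3   0  10  17  17  17  23  23  23  23  23
  4   0  10  17  17  17  23  23  23  25  25

25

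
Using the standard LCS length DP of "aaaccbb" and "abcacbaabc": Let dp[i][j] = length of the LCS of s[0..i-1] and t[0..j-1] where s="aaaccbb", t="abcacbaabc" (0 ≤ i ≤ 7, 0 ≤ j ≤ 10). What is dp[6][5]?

3

   ''  a  b  c  a  c  b  a  a  b  c
''  0  0  0  0  0  0  0  0  0  0  0
 a  0  1  1  1  1  1  1  1  1  1  1
 a  0  1  1  1  2  2  2  2  2  2  2
 a  0  1  1  1  2  2  2  3  3  3  3
 c  0  1  1  2  2  3  3  3  3  3  4
 c  0  1  1  2  2  3  3  3  3  3  4
 b  0  1  2  2  2  3  4  4  4  4  4
 b  0  1  2  2  2  3  4  4  4  5  5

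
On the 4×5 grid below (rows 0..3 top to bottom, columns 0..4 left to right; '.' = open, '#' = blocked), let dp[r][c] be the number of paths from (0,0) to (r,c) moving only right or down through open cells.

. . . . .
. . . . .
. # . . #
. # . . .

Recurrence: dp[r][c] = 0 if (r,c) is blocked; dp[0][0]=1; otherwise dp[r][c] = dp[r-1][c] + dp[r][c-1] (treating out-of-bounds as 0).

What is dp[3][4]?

10

r\c   0   1   2   3   4
  0   1   1   1   1   1
  1   1   2   3   4   5
  2   1   0   3   7   0
  3   1   0   3  10  10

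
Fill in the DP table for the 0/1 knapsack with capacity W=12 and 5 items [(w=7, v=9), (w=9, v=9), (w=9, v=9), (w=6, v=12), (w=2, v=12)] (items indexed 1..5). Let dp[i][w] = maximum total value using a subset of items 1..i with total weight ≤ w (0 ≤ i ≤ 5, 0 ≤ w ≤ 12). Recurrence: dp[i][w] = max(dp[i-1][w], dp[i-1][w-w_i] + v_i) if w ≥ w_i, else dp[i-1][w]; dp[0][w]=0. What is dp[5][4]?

i\w   0   1   2   3   4   5   6   7   8   9  10  11  12
  0   0   0   0   0   0   0   0   0   0   0   0   0   0
  1   0   0   0   0   0   0   0   9   9   9   9   9   9
  2   0   0   0   0   0   0   0   9   9   9   9   9   9
  3   0   0   0   0   0   0   0   9   9   9   9   9   9
  4   0   0   0   0   0   0  12  12  12  12  12  12  12
  5   0   0  12  12  12  12  12  12  24  24  24  24  24

12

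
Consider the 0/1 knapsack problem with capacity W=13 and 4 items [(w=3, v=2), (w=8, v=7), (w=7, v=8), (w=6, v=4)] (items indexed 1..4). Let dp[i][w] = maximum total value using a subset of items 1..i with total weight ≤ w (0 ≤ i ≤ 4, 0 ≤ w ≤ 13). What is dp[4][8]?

i\w   0   1   2   3   4   5   6   7   8   9  10  11  12  13
  0   0   0   0   0   0   0   0   0   0   0   0   0   0   0
  1   0   0   0   2   2   2   2   2   2   2   2   2   2   2
  2   0   0   0   2   2   2   2   2   7   7   7   9   9   9
  3   0   0   0   2   2   2   2   8   8   8  10  10  10  10
  4   0   0   0   2   2   2   4   8   8   8  10  10  10  12

8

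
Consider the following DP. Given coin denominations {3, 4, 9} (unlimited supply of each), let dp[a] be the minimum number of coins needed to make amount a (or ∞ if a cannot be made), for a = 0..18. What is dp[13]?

 a  0  1  2  3  4  5  6  7  8  9 10 11 12 13 14 15 16 17 18
dp  0  -  -  1  1  -  2  2  2  1  3  3  2  2  4  3  3  3  2
(- denotes ∞ / unreachable)

2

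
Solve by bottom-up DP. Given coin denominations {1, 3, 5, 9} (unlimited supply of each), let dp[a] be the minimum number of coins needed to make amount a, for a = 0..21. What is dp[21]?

3

 a  0  1  2  3  4  5  6  7  8  9 10 11 12 13 14 15 16 17 18 19 20 21
dp  0  1  2  1  2  1  2  3  2  1  2  3  2  3  2  3  4  3  2  3  4  3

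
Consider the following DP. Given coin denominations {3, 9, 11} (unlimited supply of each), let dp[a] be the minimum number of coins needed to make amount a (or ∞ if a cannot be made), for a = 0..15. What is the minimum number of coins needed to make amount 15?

3

 a  0  1  2  3  4  5  6  7  8  9 10 11 12 13 14 15
dp  0  -  -  1  -  -  2  -  -  1  -  1  2  -  2  3
(- denotes ∞ / unreachable)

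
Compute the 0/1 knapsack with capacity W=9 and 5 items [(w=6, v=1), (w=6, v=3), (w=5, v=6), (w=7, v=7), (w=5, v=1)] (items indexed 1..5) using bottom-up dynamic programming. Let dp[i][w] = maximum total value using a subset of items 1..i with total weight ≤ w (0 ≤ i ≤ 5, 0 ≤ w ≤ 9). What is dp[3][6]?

i\w   0   1   2   3   4   5   6   7   8   9
  0   0   0   0   0   0   0   0   0   0   0
  1   0   0   0   0   0   0   1   1   1   1
  2   0   0   0   0   0   0   3   3   3   3
  3   0   0   0   0   0   6   6   6   6   6
  4   0   0   0   0   0   6   6   7   7   7
  5   0   0   0   0   0   6   6   7   7   7

6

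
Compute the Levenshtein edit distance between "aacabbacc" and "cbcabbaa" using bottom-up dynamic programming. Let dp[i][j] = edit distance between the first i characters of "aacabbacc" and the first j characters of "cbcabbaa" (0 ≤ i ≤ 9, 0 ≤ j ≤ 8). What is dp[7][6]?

3

   ''  c  b  c  a  b  b  a  a
''  0  1  2  3  4  5  6  7  8
 a  1  1  2  3  3  4  5  6  7
 a  2  2  2  3  3  4  5  5  6
 c  3  2  3  2  3  4  5  6  6
 a  4  3  3  3  2  3  4  5  6
 b  5  4  3  4  3  2  3  4  5
 b  6  5  4  4  4  3  2  3  4
 a  7  6  5  5  4  4  3  2  3
 c  8  7  6  5  5  5  4  3  3
 c  9  8  7  6  6  6  5  4  4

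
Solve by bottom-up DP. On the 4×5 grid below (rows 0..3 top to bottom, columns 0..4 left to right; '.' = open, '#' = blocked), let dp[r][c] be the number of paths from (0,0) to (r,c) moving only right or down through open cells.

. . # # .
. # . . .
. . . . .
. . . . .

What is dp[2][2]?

1

r\c   0   1   2   3   4
  0   1   1   0   0   0
  1   1   0   0   0   0
  2   1   1   1   1   1
  3   1   2   3   4   5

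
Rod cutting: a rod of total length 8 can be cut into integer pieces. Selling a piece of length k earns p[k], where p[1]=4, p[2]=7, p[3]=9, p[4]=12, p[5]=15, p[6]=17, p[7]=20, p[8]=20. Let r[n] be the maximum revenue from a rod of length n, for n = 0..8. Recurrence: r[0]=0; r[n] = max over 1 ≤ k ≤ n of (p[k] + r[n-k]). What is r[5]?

20

   n    0    1    2    3    4    5    6    7    8
r[n]    0    4    8   12   16   20   24   28   32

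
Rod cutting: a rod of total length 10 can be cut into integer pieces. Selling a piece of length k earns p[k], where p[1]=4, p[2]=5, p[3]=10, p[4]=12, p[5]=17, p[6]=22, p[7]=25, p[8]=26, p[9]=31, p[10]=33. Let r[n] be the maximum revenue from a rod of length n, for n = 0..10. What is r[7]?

   n    0    1    2    3    4    5    6    7    8    9   10
r[n]    0    4    8   12   16   20   24   28   32   36   40

28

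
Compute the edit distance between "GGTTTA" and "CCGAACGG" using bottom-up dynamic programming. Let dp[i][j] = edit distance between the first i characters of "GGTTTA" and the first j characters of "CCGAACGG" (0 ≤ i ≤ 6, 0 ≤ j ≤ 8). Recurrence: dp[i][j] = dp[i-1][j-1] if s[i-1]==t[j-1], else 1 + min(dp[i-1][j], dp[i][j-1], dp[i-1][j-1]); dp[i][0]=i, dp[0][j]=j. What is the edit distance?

   ''  C  C  G  A  A  C  G  G
''  0  1  2  3  4  5  6  7  8
 G  1  1  2  2  3  4  5  6  7
 G  2  2  2  2  3  4  5  5  6
 T  3  3  3  3  3  4  5  6  6
 T  4  4  4  4  4  4  5  6  7
 T  5  5  5  5  5  5  5  6  7
 A  6  6  6  6  5  5  6  6  7

7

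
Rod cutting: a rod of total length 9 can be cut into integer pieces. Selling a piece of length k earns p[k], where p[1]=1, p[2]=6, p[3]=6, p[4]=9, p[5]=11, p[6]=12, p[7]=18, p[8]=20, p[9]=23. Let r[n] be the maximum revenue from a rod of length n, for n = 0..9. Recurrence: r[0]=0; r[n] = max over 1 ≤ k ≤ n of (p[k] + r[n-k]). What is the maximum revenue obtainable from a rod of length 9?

   n    0    1    2    3    4    5    6    7    8    9
r[n]    0    1    6    7   12   13   18   19   24   25

25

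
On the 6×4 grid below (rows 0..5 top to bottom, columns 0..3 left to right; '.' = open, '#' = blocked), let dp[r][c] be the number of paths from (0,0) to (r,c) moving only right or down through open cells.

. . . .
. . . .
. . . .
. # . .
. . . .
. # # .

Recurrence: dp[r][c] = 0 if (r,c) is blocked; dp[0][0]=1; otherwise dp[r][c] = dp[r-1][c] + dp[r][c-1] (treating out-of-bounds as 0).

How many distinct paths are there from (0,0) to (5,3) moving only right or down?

r\c   0   1   2   3
  0   1   1   1   1
  1   1   2   3   4
  2   1   3   6  10
  3   1   0   6  16
  4   1   1   7  23
  5   1   0   0  23

23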